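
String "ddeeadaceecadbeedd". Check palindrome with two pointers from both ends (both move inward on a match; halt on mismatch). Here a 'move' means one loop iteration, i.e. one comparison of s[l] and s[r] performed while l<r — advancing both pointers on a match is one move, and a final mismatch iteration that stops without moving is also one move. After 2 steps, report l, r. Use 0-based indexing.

l=2, r=15

[0,17] 'd'=='d' → l++,r--
[1,16] 'd'=='d' → l++,r--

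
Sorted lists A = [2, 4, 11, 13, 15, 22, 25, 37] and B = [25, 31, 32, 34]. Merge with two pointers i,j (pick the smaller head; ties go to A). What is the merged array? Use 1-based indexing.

i=1 j=1: A[i]=2<=B[j]=25 take 2, i++
i=2 j=1: A[i]=4<=B[j]=25 take 4, i++
i=3 j=1: A[i]=11<=B[j]=25 take 11, i++
i=4 j=1: A[i]=13<=B[j]=25 take 13, i++
i=5 j=1: A[i]=15<=B[j]=25 take 15, i++
i=6 j=1: A[i]=22<=B[j]=25 take 22, i++
i=7 j=1: A[i]=25<=B[j]=25 take 25, i++
i=8 j=1: A[i]=37>B[j]=25 take 25, j++
i=8 j=2: A[i]=37>B[j]=31 take 31, j++
i=8 j=3: A[i]=37>B[j]=32 take 32, j++
i=8 j=4: A[i]=37>B[j]=34 take 34, j++
i=8 j=5: B done, take A[i]=37, i++

[2, 4, 11, 13, 15, 22, 25, 25, 31, 32, 34, 37]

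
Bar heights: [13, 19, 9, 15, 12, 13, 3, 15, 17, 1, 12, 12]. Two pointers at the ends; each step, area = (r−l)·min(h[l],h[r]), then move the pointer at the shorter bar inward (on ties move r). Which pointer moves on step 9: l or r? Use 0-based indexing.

l=0 r=11: min(13,12)*11=132 best=132 *, r--
l=0 r=10: min(13,12)*10=120 best=132, r--
l=0 r=9: min(13,1)*9=9 best=132, r--
l=0 r=8: min(13,17)*8=104 best=132, l++
l=1 r=8: min(19,17)*7=119 best=132, r--
l=1 r=7: min(19,15)*6=90 best=132, r--
l=1 r=6: min(19,3)*5=15 best=132, r--
l=1 r=5: min(19,13)*4=52 best=132, r--
l=1 r=4: min(19,12)*3=36 best=132, r--

r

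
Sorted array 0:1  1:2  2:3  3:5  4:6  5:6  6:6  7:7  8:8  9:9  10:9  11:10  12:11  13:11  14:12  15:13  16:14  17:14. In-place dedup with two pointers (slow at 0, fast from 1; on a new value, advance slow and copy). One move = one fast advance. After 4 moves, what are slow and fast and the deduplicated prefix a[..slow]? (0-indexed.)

slow=4, fast=5, prefix=[1, 2, 3, 5, 6]

(s=0,f=1) a[fast]=2≠a[slow]=1 write a[1]=2 → slow++,fast++
(s=1,f=2) a[fast]=3≠a[slow]=2 write a[2]=3 → slow++,fast++
(s=2,f=3) a[fast]=5≠a[slow]=3 write a[3]=5 → slow++,fast++
(s=3,f=4) a[fast]=6≠a[slow]=5 write a[4]=6 → slow++,fast++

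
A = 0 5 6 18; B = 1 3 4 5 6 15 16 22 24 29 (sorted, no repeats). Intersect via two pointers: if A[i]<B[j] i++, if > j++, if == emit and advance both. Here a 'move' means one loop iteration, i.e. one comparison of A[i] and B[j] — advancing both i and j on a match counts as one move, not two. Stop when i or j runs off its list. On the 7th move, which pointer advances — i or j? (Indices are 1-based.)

j

[i=1,j=1] 0<1 → i++
[i=2,j=1] 5>1 → j++
[i=2,j=2] 5>3 → j++
[i=2,j=3] 5>4 → j++
[i=2,j=4] 5==5 emit → i++,j++
[i=3,j=5] 6==6 emit → i++,j++
[i=4,j=6] 18>15 → j++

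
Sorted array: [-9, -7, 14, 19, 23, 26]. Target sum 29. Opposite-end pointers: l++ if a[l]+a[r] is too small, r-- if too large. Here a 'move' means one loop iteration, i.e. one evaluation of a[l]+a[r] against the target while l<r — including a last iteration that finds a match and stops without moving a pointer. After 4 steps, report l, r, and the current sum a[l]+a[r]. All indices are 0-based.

[0,5] -9+26=17 <29 → l++
[1,5] -7+26=19 <29 → l++
[2,5] 14+26=40 >29 → r--
[2,4] 14+23=37 >29 → r--

l=2, r=3, sum=33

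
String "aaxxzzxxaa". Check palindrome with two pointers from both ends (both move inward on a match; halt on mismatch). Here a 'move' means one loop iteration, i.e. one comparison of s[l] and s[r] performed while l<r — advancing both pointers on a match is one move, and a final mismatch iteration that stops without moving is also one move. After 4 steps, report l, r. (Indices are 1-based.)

l=1 r=10: 'a'=='a', l++,r--
l=2 r=9: 'a'=='a', l++,r--
l=3 r=8: 'x'=='x', l++,r--
l=4 r=7: 'x'=='x', l++,r--

l=5, r=6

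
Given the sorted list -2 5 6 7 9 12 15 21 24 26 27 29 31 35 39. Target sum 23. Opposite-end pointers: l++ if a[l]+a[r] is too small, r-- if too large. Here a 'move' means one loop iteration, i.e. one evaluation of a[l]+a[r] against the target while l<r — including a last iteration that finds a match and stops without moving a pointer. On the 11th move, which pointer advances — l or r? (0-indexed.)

l=0 r=14: -2+39=37 >23, r--
l=0 r=13: -2+35=33 >23, r--
l=0 r=12: -2+31=29 >23, r--
l=0 r=11: -2+29=27 >23, r--
l=0 r=10: -2+27=25 >23, r--
l=0 r=9: -2+26=24 >23, r--
l=0 r=8: -2+24=22 <23, l++
l=1 r=8: 5+24=29 >23, r--
l=1 r=7: 5+21=26 >23, r--
l=1 r=6: 5+15=20 <23, l++
l=2 r=6: 6+15=21 <23, l++

l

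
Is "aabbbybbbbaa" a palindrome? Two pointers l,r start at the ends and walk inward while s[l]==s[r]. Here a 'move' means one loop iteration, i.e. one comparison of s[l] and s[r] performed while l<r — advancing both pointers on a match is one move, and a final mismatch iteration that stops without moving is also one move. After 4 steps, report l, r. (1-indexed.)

l=5, r=8

l=1 r=12: 'a'=='a', l++,r--
l=2 r=11: 'a'=='a', l++,r--
l=3 r=10: 'b'=='b', l++,r--
l=4 r=9: 'b'=='b', l++,r--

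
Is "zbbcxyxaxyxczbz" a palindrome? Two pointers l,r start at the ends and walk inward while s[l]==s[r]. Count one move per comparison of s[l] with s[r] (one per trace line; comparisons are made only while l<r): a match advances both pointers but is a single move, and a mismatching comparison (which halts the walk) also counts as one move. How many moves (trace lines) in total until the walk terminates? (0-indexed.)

3 moves

l=0 r=14: 'z'=='z', l++,r--
l=1 r=13: 'b'=='b', l++,r--
l=2 r=12: 'b'!='z', stop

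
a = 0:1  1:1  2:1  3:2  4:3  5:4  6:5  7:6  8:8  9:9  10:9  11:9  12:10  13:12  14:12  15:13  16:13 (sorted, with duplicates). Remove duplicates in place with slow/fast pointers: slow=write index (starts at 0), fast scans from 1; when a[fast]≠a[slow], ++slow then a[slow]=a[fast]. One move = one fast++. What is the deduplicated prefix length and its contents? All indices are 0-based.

(s=0,f=1) a[fast]=1=a[slow] dup → fast++
(s=0,f=2) a[fast]=1=a[slow] dup → fast++
(s=0,f=3) a[fast]=2≠a[slow]=1 write a[1]=2 → slow++,fast++
(s=1,f=4) a[fast]=3≠a[slow]=2 write a[2]=3 → slow++,fast++
(s=2,f=5) a[fast]=4≠a[slow]=3 write a[3]=4 → slow++,fast++
(s=3,f=6) a[fast]=5≠a[slow]=4 write a[4]=5 → slow++,fast++
(s=4,f=7) a[fast]=6≠a[slow]=5 write a[5]=6 → slow++,fast++
(s=5,f=8) a[fast]=8≠a[slow]=6 write a[6]=8 → slow++,fast++
(s=6,f=9) a[fast]=9≠a[slow]=8 write a[7]=9 → slow++,fast++
(s=7,f=10) a[fast]=9=a[slow] dup → fast++
(s=7,f=11) a[fast]=9=a[slow] dup → fast++
(s=7,f=12) a[fast]=10≠a[slow]=9 write a[8]=10 → slow++,fast++
(s=8,f=13) a[fast]=12≠a[slow]=10 write a[9]=12 → slow++,fast++
(s=9,f=14) a[fast]=12=a[slow] dup → fast++
(s=9,f=15) a[fast]=13≠a[slow]=12 write a[10]=13 → slow++,fast++
(s=10,f=16) a[fast]=13=a[slow] dup → fast++

length 11; prefix = [1, 2, 3, 4, 5, 6, 8, 9, 10, 12, 13]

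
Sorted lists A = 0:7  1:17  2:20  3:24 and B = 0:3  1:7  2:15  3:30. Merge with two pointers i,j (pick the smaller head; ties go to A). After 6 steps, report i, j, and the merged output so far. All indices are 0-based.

[i=0,j=0] A[i]=7>B[j]=3 take 3 → j++
[i=0,j=1] A[i]=7<=B[j]=7 take 7 → i++
[i=1,j=1] A[i]=17>B[j]=7 take 7 → j++
[i=1,j=2] A[i]=17>B[j]=15 take 15 → j++
[i=1,j=3] A[i]=17<=B[j]=30 take 17 → i++
[i=2,j=3] A[i]=20<=B[j]=30 take 20 → i++

i=3, j=3, merged so far=[3, 7, 7, 15, 17, 20]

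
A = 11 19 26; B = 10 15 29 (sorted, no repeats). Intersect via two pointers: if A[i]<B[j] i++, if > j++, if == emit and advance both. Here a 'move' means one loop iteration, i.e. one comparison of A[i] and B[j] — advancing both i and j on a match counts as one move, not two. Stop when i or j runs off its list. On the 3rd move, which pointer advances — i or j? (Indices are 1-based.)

i=1 j=1: 11>10, j++
i=1 j=2: 11<15, i++
i=2 j=2: 19>15, j++

j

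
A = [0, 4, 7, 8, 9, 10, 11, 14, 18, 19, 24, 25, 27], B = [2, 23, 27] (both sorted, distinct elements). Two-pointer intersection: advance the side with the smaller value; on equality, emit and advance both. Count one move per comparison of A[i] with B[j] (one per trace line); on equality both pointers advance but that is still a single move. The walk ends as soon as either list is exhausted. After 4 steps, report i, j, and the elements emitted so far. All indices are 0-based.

[i=0,j=0] 0<2 → i++
[i=1,j=0] 4>2 → j++
[i=1,j=1] 4<23 → i++
[i=2,j=1] 7<23 → i++

i=3, j=1, emitted=[]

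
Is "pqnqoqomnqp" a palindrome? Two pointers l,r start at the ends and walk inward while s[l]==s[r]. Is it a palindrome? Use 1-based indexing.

not a palindrome (mismatch at 4,8)

[1,11] 'p'=='p' → l++,r--
[2,10] 'q'=='q' → l++,r--
[3,9] 'n'=='n' → l++,r--
[4,8] 'q'!='m' → stop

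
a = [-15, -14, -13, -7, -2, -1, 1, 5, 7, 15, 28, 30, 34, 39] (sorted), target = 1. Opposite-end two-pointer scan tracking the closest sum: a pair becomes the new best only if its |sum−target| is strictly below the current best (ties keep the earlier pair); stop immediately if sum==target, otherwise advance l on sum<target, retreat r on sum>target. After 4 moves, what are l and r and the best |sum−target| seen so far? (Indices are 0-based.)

[0,13] -15+39=24 d=23 * → r--
[0,12] -15+34=19 d=18 * → r--
[0,11] -15+30=15 d=14 * → r--
[0,10] -15+28=13 d=12 * → r--

l=0, r=9, best |Δ|=12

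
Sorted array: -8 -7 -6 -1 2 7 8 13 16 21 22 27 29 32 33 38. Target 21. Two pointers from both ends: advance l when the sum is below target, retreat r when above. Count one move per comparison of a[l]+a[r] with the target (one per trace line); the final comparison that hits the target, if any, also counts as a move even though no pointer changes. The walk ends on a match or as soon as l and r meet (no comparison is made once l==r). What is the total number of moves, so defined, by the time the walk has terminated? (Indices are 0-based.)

4 moves

[0,15] -8+38=30 >21 → r--
[0,14] -8+33=25 >21 → r--
[0,13] -8+32=24 >21 → r--
[0,12] -8+29=21 → found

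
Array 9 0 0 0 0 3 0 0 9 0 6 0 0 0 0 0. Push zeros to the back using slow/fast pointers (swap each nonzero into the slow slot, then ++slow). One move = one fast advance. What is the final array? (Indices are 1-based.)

[9, 3, 9, 6, 0, 0, 0, 0, 0, 0, 0, 0, 0, 0, 0, 0]

(s=1,f=1) a[fast]=9≠0 swap→a[1]=9 → slow++,fast++
(s=2,f=2) a[fast]=0 → fast++
(s=2,f=3) a[fast]=0 → fast++
(s=2,f=4) a[fast]=0 → fast++
(s=2,f=5) a[fast]=0 → fast++
(s=2,f=6) a[fast]=3≠0 swap→a[2]=3 → slow++,fast++
(s=3,f=7) a[fast]=0 → fast++
(s=3,f=8) a[fast]=0 → fast++
(s=3,f=9) a[fast]=9≠0 swap→a[3]=9 → slow++,fast++
(s=4,f=10) a[fast]=0 → fast++
(s=4,f=11) a[fast]=6≠0 swap→a[4]=6 → slow++,fast++
(s=5,f=12) a[fast]=0 → fast++
(s=5,f=13) a[fast]=0 → fast++
(s=5,f=14) a[fast]=0 → fast++
(s=5,f=15) a[fast]=0 → fast++
(s=5,f=16) a[fast]=0 → fast++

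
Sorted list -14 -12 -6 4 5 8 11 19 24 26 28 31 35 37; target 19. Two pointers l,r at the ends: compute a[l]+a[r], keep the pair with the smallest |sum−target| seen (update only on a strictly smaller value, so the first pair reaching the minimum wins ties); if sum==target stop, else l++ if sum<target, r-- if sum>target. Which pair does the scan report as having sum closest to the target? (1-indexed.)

pair (-12, 31) with sum 19 (|Δ|=0)

[1,14] -14+37=23 d=4 * → r--
[1,13] -14+35=21 d=2 * → r--
[1,12] -14+31=17 d=2 → l++
[2,12] -12+31=19 d=0 * → stop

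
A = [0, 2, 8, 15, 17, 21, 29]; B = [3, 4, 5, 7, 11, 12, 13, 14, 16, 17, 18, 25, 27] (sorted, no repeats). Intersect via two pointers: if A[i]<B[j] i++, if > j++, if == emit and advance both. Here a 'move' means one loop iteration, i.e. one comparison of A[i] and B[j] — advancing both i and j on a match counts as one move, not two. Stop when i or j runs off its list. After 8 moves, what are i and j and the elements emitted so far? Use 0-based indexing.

i=0 j=0: 0<3, i++
i=1 j=0: 2<3, i++
i=2 j=0: 8>3, j++
i=2 j=1: 8>4, j++
i=2 j=2: 8>5, j++
i=2 j=3: 8>7, j++
i=2 j=4: 8<11, i++
i=3 j=4: 15>11, j++

i=3, j=5, emitted=[]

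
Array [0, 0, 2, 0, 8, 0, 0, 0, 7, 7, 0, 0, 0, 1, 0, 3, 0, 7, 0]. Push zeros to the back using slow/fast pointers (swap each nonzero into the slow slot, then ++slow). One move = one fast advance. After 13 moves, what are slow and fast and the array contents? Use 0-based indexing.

slow=0 fast=0: a[fast]=0, fast++
slow=0 fast=1: a[fast]=0, fast++
slow=0 fast=2: a[fast]=2≠0 swap→a[0]=2, slow++,fast++
slow=1 fast=3: a[fast]=0, fast++
slow=1 fast=4: a[fast]=8≠0 swap→a[1]=8, slow++,fast++
slow=2 fast=5: a[fast]=0, fast++
slow=2 fast=6: a[fast]=0, fast++
slow=2 fast=7: a[fast]=0, fast++
slow=2 fast=8: a[fast]=7≠0 swap→a[2]=7, slow++,fast++
slow=3 fast=9: a[fast]=7≠0 swap→a[3]=7, slow++,fast++
slow=4 fast=10: a[fast]=0, fast++
slow=4 fast=11: a[fast]=0, fast++
slow=4 fast=12: a[fast]=0, fast++

slow=4, fast=13, a=[2, 8, 7, 7, 0, 0, 0, 0, 0, 0, 0, 0, 0, 1, 0, 3, 0, 7, 0]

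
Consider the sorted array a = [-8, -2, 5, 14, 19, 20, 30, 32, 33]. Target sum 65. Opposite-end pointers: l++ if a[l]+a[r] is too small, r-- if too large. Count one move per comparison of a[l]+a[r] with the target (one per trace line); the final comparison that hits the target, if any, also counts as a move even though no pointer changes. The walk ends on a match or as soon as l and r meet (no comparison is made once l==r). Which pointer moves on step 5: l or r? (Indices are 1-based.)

l

l=1 r=9: -8+33=25 <65, l++
l=2 r=9: -2+33=31 <65, l++
l=3 r=9: 5+33=38 <65, l++
l=4 r=9: 14+33=47 <65, l++
l=5 r=9: 19+33=52 <65, l++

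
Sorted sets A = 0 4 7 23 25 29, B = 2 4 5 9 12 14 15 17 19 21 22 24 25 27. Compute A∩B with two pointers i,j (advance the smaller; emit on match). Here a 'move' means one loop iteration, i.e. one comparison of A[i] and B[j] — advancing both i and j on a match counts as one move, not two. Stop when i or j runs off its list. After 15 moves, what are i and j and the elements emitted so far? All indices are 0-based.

i=0 j=0: 0<2, i++
i=1 j=0: 4>2, j++
i=1 j=1: 4==4 emit, i++,j++
i=2 j=2: 7>5, j++
i=2 j=3: 7<9, i++
i=3 j=3: 23>9, j++
i=3 j=4: 23>12, j++
i=3 j=5: 23>14, j++
i=3 j=6: 23>15, j++
i=3 j=7: 23>17, j++
i=3 j=8: 23>19, j++
i=3 j=9: 23>21, j++
i=3 j=10: 23>22, j++
i=3 j=11: 23<24, i++
i=4 j=11: 25>24, j++

i=4, j=12, emitted=[4]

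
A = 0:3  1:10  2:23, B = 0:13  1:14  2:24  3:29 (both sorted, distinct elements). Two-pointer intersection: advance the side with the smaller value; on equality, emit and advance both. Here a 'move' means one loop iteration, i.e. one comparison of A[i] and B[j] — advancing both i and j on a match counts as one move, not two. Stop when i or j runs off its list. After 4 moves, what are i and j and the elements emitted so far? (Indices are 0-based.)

[i=0,j=0] 3<13 → i++
[i=1,j=0] 10<13 → i++
[i=2,j=0] 23>13 → j++
[i=2,j=1] 23>14 → j++

i=2, j=2, emitted=[]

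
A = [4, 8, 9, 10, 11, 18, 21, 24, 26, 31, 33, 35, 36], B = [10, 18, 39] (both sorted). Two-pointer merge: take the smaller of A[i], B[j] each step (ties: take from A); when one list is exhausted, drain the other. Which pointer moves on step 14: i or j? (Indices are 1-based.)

i=1 j=1: A[i]=4<=B[j]=10 take 4, i++
i=2 j=1: A[i]=8<=B[j]=10 take 8, i++
i=3 j=1: A[i]=9<=B[j]=10 take 9, i++
i=4 j=1: A[i]=10<=B[j]=10 take 10, i++
i=5 j=1: A[i]=11>B[j]=10 take 10, j++
i=5 j=2: A[i]=11<=B[j]=18 take 11, i++
i=6 j=2: A[i]=18<=B[j]=18 take 18, i++
i=7 j=2: A[i]=21>B[j]=18 take 18, j++
i=7 j=3: A[i]=21<=B[j]=39 take 21, i++
i=8 j=3: A[i]=24<=B[j]=39 take 24, i++
i=9 j=3: A[i]=26<=B[j]=39 take 26, i++
i=10 j=3: A[i]=31<=B[j]=39 take 31, i++
i=11 j=3: A[i]=33<=B[j]=39 take 33, i++
i=12 j=3: A[i]=35<=B[j]=39 take 35, i++

i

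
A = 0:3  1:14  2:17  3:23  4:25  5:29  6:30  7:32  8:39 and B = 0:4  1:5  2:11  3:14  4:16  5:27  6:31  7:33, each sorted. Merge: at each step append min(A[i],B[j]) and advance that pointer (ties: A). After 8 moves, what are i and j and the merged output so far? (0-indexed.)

[i=0,j=0] A[i]=3<=B[j]=4 take 3 → i++
[i=1,j=0] A[i]=14>B[j]=4 take 4 → j++
[i=1,j=1] A[i]=14>B[j]=5 take 5 → j++
[i=1,j=2] A[i]=14>B[j]=11 take 11 → j++
[i=1,j=3] A[i]=14<=B[j]=14 take 14 → i++
[i=2,j=3] A[i]=17>B[j]=14 take 14 → j++
[i=2,j=4] A[i]=17>B[j]=16 take 16 → j++
[i=2,j=5] A[i]=17<=B[j]=27 take 17 → i++

i=3, j=5, merged so far=[3, 4, 5, 11, 14, 14, 16, 17]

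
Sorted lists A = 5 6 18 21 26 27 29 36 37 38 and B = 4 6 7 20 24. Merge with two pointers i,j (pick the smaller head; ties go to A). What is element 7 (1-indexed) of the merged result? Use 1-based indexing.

merged[7] = 20

[i=1,j=1] A[i]=5>B[j]=4 take 4 → j++
[i=1,j=2] A[i]=5<=B[j]=6 take 5 → i++
[i=2,j=2] A[i]=6<=B[j]=6 take 6 → i++
[i=3,j=2] A[i]=18>B[j]=6 take 6 → j++
[i=3,j=3] A[i]=18>B[j]=7 take 7 → j++
[i=3,j=4] A[i]=18<=B[j]=20 take 18 → i++
[i=4,j=4] A[i]=21>B[j]=20 take 20 → j++
[i=4,j=5] A[i]=21<=B[j]=24 take 21 → i++
[i=5,j=5] A[i]=26>B[j]=24 take 24 → j++
[i=5,j=6] B done, take A[i]=26 → i++
[i=6,j=6] B done, take A[i]=27 → i++
[i=7,j=6] B done, take A[i]=29 → i++
[i=8,j=6] B done, take A[i]=36 → i++
[i=9,j=6] B done, take A[i]=37 → i++
[i=10,j=6] B done, take A[i]=38 → i++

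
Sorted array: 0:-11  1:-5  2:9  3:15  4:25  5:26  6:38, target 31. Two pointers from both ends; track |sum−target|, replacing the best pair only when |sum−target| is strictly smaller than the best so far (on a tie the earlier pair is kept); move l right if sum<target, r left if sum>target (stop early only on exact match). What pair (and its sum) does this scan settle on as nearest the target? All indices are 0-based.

pair (-5, 38) with sum 33 (|Δ|=2)

[0,6] -11+38=27 d=4 * → l++
[1,6] -5+38=33 d=2 * → r--
[1,5] -5+26=21 d=10 → l++
[2,5] 9+26=35 d=4 → r--
[2,4] 9+25=34 d=3 → r--
[2,3] 9+15=24 d=7 → l++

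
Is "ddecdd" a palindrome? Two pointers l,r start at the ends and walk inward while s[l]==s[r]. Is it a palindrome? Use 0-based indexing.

not a palindrome (mismatch at 2,3)

l=0 r=5: 'd'=='d', l++,r--
l=1 r=4: 'd'=='d', l++,r--
l=2 r=3: 'e'!='c', stop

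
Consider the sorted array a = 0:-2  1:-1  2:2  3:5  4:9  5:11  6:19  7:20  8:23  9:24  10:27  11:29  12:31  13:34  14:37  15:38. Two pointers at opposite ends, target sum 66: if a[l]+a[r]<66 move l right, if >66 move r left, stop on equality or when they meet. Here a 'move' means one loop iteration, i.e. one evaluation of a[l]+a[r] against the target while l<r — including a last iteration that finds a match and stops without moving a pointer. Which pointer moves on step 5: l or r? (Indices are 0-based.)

[0,15] -2+38=36 <66 → l++
[1,15] -1+38=37 <66 → l++
[2,15] 2+38=40 <66 → l++
[3,15] 5+38=43 <66 → l++
[4,15] 9+38=47 <66 → l++

l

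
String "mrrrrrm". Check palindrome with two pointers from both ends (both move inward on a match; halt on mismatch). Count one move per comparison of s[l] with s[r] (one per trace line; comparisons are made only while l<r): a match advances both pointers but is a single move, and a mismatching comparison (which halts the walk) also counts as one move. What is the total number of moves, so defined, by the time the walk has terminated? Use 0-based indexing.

[0,6] 'm'=='m' → l++,r--
[1,5] 'r'=='r' → l++,r--
[2,4] 'r'=='r' → l++,r--

3 moves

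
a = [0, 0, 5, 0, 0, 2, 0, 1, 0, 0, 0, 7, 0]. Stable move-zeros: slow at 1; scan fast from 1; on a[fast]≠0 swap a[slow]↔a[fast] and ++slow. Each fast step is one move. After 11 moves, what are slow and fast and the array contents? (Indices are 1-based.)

slow=4, fast=12, a=[5, 2, 1, 0, 0, 0, 0, 0, 0, 0, 0, 7, 0]

slow=1 fast=1: a[fast]=0, fast++
slow=1 fast=2: a[fast]=0, fast++
slow=1 fast=3: a[fast]=5≠0 swap→a[1]=5, slow++,fast++
slow=2 fast=4: a[fast]=0, fast++
slow=2 fast=5: a[fast]=0, fast++
slow=2 fast=6: a[fast]=2≠0 swap→a[2]=2, slow++,fast++
slow=3 fast=7: a[fast]=0, fast++
slow=3 fast=8: a[fast]=1≠0 swap→a[3]=1, slow++,fast++
slow=4 fast=9: a[fast]=0, fast++
slow=4 fast=10: a[fast]=0, fast++
slow=4 fast=11: a[fast]=0, fast++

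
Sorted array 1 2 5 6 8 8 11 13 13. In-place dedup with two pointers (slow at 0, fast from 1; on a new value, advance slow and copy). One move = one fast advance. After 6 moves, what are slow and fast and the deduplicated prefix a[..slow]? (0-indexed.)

(s=0,f=1) a[fast]=2≠a[slow]=1 write a[1]=2 → slow++,fast++
(s=1,f=2) a[fast]=5≠a[slow]=2 write a[2]=5 → slow++,fast++
(s=2,f=3) a[fast]=6≠a[slow]=5 write a[3]=6 → slow++,fast++
(s=3,f=4) a[fast]=8≠a[slow]=6 write a[4]=8 → slow++,fast++
(s=4,f=5) a[fast]=8=a[slow] dup → fast++
(s=4,f=6) a[fast]=11≠a[slow]=8 write a[5]=11 → slow++,fast++

slow=5, fast=7, prefix=[1, 2, 5, 6, 8, 11]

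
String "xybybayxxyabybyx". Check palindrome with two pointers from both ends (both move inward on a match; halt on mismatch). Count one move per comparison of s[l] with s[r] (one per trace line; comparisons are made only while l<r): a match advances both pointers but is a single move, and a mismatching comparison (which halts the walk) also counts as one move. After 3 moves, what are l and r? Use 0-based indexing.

l=3, r=12

[0,15] 'x'=='x' → l++,r--
[1,14] 'y'=='y' → l++,r--
[2,13] 'b'=='b' → l++,r--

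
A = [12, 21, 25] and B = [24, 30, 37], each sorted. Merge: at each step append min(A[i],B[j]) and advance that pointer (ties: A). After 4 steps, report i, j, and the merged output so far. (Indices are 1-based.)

i=1 j=1: A[i]=12<=B[j]=24 take 12, i++
i=2 j=1: A[i]=21<=B[j]=24 take 21, i++
i=3 j=1: A[i]=25>B[j]=24 take 24, j++
i=3 j=2: A[i]=25<=B[j]=30 take 25, i++

i=4, j=2, merged so far=[12, 21, 24, 25]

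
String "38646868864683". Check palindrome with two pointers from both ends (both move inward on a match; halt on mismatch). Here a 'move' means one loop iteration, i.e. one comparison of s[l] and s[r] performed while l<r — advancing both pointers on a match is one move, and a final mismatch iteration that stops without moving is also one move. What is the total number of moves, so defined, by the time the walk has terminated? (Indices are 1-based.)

7 moves

l=1 r=14: '3'=='3', l++,r--
l=2 r=13: '8'=='8', l++,r--
l=3 r=12: '6'=='6', l++,r--
l=4 r=11: '4'=='4', l++,r--
l=5 r=10: '6'=='6', l++,r--
l=6 r=9: '8'=='8', l++,r--
l=7 r=8: '6'!='8', stop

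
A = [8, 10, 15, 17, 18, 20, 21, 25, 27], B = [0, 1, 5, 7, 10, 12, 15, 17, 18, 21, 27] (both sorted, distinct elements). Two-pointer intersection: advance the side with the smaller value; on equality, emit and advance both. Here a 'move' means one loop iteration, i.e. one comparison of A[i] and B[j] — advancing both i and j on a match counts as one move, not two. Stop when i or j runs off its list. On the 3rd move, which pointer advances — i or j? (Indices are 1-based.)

j

i=1 j=1: 8>0, j++
i=1 j=2: 8>1, j++
i=1 j=3: 8>5, j++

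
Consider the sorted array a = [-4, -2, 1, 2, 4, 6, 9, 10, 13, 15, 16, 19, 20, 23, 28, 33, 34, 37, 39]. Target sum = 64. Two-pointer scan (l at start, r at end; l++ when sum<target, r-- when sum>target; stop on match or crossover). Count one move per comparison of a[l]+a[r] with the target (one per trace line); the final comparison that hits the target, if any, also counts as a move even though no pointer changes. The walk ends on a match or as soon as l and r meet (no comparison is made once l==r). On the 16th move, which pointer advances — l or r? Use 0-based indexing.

r

[0,18] -4+39=35 <64 → l++
[1,18] -2+39=37 <64 → l++
[2,18] 1+39=40 <64 → l++
[3,18] 2+39=41 <64 → l++
[4,18] 4+39=43 <64 → l++
[5,18] 6+39=45 <64 → l++
[6,18] 9+39=48 <64 → l++
[7,18] 10+39=49 <64 → l++
[8,18] 13+39=52 <64 → l++
[9,18] 15+39=54 <64 → l++
[10,18] 16+39=55 <64 → l++
[11,18] 19+39=58 <64 → l++
[12,18] 20+39=59 <64 → l++
[13,18] 23+39=62 <64 → l++
[14,18] 28+39=67 >64 → r--
[14,17] 28+37=65 >64 → r--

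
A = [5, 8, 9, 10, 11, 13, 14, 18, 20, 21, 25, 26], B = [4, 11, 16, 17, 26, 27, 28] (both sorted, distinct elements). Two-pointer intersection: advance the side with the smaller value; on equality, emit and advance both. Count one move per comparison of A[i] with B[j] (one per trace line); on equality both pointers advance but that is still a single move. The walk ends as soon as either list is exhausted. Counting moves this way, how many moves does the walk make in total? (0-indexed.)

15 moves

i=0 j=0: 5>4, j++
i=0 j=1: 5<11, i++
i=1 j=1: 8<11, i++
i=2 j=1: 9<11, i++
i=3 j=1: 10<11, i++
i=4 j=1: 11==11 emit, i++,j++
i=5 j=2: 13<16, i++
i=6 j=2: 14<16, i++
i=7 j=2: 18>16, j++
i=7 j=3: 18>17, j++
i=7 j=4: 18<26, i++
i=8 j=4: 20<26, i++
i=9 j=4: 21<26, i++
i=10 j=4: 25<26, i++
i=11 j=4: 26==26 emit, i++,j++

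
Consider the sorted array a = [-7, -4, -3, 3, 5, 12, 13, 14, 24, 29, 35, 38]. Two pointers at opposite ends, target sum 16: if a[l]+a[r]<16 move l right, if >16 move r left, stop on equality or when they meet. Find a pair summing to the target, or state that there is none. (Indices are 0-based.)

(3, 13)

[0,11] -7+38=31 >16 → r--
[0,10] -7+35=28 >16 → r--
[0,9] -7+29=22 >16 → r--
[0,8] -7+24=17 >16 → r--
[0,7] -7+14=7 <16 → l++
[1,7] -4+14=10 <16 → l++
[2,7] -3+14=11 <16 → l++
[3,7] 3+14=17 >16 → r--
[3,6] 3+13=16 → found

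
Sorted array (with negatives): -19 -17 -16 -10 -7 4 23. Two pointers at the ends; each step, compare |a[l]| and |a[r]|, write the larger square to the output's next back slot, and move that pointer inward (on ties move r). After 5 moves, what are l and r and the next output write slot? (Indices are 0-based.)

[0,6] |-19|<=|23| out[6]=529 → r--
[0,5] |-19|>|4| out[5]=361 → l++
[1,5] |-17|>|4| out[4]=289 → l++
[2,5] |-16|>|4| out[3]=256 → l++
[3,5] |-10|>|4| out[2]=100 → l++

l=4, r=5, next write slot=1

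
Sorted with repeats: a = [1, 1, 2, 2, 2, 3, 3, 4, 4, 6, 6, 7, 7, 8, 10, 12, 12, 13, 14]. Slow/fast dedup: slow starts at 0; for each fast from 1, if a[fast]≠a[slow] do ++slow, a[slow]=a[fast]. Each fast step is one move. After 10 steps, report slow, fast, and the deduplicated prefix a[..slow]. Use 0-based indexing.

(s=0,f=1) a[fast]=1=a[slow] dup → fast++
(s=0,f=2) a[fast]=2≠a[slow]=1 write a[1]=2 → slow++,fast++
(s=1,f=3) a[fast]=2=a[slow] dup → fast++
(s=1,f=4) a[fast]=2=a[slow] dup → fast++
(s=1,f=5) a[fast]=3≠a[slow]=2 write a[2]=3 → slow++,fast++
(s=2,f=6) a[fast]=3=a[slow] dup → fast++
(s=2,f=7) a[fast]=4≠a[slow]=3 write a[3]=4 → slow++,fast++
(s=3,f=8) a[fast]=4=a[slow] dup → fast++
(s=3,f=9) a[fast]=6≠a[slow]=4 write a[4]=6 → slow++,fast++
(s=4,f=10) a[fast]=6=a[slow] dup → fast++

slow=4, fast=11, prefix=[1, 2, 3, 4, 6]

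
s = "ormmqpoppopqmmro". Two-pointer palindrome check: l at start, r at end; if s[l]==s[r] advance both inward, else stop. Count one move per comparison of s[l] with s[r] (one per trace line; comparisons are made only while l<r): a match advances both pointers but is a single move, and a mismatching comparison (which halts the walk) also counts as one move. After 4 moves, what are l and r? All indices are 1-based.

l=5, r=12

l=1 r=16: 'o'=='o', l++,r--
l=2 r=15: 'r'=='r', l++,r--
l=3 r=14: 'm'=='m', l++,r--
l=4 r=13: 'm'=='m', l++,r--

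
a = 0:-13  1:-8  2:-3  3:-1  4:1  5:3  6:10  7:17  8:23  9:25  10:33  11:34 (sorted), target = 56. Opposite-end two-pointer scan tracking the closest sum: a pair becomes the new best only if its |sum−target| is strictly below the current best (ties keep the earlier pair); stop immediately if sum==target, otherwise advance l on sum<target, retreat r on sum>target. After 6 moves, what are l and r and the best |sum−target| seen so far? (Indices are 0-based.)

l=6, r=11, best |Δ|=19

l=0 r=11: -13+34=21 d=35 *, l++
l=1 r=11: -8+34=26 d=30 *, l++
l=2 r=11: -3+34=31 d=25 *, l++
l=3 r=11: -1+34=33 d=23 *, l++
l=4 r=11: 1+34=35 d=21 *, l++
l=5 r=11: 3+34=37 d=19 *, l++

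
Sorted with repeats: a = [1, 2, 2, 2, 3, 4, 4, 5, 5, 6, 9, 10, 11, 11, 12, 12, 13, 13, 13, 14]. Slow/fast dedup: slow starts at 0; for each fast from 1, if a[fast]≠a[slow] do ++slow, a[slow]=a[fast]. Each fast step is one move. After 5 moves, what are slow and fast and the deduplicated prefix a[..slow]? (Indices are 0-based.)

slow=3, fast=6, prefix=[1, 2, 3, 4]

slow=0 fast=1: a[fast]=2≠a[slow]=1 write a[1]=2, slow++,fast++
slow=1 fast=2: a[fast]=2=a[slow] dup, fast++
slow=1 fast=3: a[fast]=2=a[slow] dup, fast++
slow=1 fast=4: a[fast]=3≠a[slow]=2 write a[2]=3, slow++,fast++
slow=2 fast=5: a[fast]=4≠a[slow]=3 write a[3]=4, slow++,fast++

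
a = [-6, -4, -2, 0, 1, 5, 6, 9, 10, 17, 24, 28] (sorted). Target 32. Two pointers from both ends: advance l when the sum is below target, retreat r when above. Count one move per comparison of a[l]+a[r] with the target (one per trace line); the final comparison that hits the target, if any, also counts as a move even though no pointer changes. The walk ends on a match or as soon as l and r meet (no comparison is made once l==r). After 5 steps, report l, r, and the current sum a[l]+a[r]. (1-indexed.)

l=6, r=12, sum=33

l=1 r=12: -6+28=22 <32, l++
l=2 r=12: -4+28=24 <32, l++
l=3 r=12: -2+28=26 <32, l++
l=4 r=12: 0+28=28 <32, l++
l=5 r=12: 1+28=29 <32, l++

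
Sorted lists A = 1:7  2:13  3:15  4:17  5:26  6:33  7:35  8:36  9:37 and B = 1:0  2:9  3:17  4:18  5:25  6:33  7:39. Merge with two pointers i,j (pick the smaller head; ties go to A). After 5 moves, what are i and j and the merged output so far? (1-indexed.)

i=4, j=3, merged so far=[0, 7, 9, 13, 15]

[i=1,j=1] A[i]=7>B[j]=0 take 0 → j++
[i=1,j=2] A[i]=7<=B[j]=9 take 7 → i++
[i=2,j=2] A[i]=13>B[j]=9 take 9 → j++
[i=2,j=3] A[i]=13<=B[j]=17 take 13 → i++
[i=3,j=3] A[i]=15<=B[j]=17 take 15 → i++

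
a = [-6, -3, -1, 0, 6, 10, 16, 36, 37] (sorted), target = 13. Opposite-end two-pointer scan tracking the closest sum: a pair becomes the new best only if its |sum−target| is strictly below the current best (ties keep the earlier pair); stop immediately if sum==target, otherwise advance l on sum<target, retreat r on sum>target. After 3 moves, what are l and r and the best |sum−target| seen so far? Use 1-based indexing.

l=2, r=7, best |Δ|=3

[1,9] -6+37=31 d=18 * → r--
[1,8] -6+36=30 d=17 * → r--
[1,7] -6+16=10 d=3 * → l++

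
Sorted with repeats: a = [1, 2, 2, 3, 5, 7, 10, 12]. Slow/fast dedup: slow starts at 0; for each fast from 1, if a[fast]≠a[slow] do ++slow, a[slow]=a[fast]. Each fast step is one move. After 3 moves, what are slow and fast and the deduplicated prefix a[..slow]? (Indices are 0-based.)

slow=2, fast=4, prefix=[1, 2, 3]

(s=0,f=1) a[fast]=2≠a[slow]=1 write a[1]=2 → slow++,fast++
(s=1,f=2) a[fast]=2=a[slow] dup → fast++
(s=1,f=3) a[fast]=3≠a[slow]=2 write a[2]=3 → slow++,fast++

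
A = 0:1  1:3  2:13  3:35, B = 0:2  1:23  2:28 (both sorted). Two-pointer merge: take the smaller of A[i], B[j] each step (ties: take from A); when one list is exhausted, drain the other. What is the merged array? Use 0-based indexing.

i=0 j=0: A[i]=1<=B[j]=2 take 1, i++
i=1 j=0: A[i]=3>B[j]=2 take 2, j++
i=1 j=1: A[i]=3<=B[j]=23 take 3, i++
i=2 j=1: A[i]=13<=B[j]=23 take 13, i++
i=3 j=1: A[i]=35>B[j]=23 take 23, j++
i=3 j=2: A[i]=35>B[j]=28 take 28, j++
i=3 j=3: B done, take A[i]=35, i++

[1, 2, 3, 13, 23, 28, 35]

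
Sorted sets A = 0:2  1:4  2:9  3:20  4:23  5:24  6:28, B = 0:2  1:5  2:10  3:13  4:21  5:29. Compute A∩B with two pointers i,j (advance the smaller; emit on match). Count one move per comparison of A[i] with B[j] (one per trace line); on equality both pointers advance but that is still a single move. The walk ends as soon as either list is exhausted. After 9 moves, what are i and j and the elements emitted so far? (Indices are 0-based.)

i=5, j=5, emitted=[2]

i=0 j=0: 2==2 emit, i++,j++
i=1 j=1: 4<5, i++
i=2 j=1: 9>5, j++
i=2 j=2: 9<10, i++
i=3 j=2: 20>10, j++
i=3 j=3: 20>13, j++
i=3 j=4: 20<21, i++
i=4 j=4: 23>21, j++
i=4 j=5: 23<29, i++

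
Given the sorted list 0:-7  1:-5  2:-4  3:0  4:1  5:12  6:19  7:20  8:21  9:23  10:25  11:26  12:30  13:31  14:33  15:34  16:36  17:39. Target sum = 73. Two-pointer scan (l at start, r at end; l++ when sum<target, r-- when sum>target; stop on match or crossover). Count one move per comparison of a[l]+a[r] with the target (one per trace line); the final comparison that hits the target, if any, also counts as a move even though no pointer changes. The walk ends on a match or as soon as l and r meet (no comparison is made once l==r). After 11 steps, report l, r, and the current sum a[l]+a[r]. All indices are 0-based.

l=0 r=17: -7+39=32 <73, l++
l=1 r=17: -5+39=34 <73, l++
l=2 r=17: -4+39=35 <73, l++
l=3 r=17: 0+39=39 <73, l++
l=4 r=17: 1+39=40 <73, l++
l=5 r=17: 12+39=51 <73, l++
l=6 r=17: 19+39=58 <73, l++
l=7 r=17: 20+39=59 <73, l++
l=8 r=17: 21+39=60 <73, l++
l=9 r=17: 23+39=62 <73, l++
l=10 r=17: 25+39=64 <73, l++

l=11, r=17, sum=65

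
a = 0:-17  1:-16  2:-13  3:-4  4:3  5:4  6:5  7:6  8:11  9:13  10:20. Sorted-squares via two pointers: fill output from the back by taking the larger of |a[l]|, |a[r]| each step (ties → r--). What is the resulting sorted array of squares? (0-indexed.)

[9, 16, 16, 25, 36, 121, 169, 169, 256, 289, 400]

[0,10] |-17|<=|20| out[10]=400 → r--
[0,9] |-17|>|13| out[9]=289 → l++
[1,9] |-16|>|13| out[8]=256 → l++
[2,9] |-13|<=|13| out[7]=169 → r--
[2,8] |-13|>|11| out[6]=169 → l++
[3,8] |-4|<=|11| out[5]=121 → r--
[3,7] |-4|<=|6| out[4]=36 → r--
[3,6] |-4|<=|5| out[3]=25 → r--
[3,5] |-4|<=|4| out[2]=16 → r--
[3,4] |-4|>|3| out[1]=16 → l++
[4,4] |3|<=|3| out[0]=9 → r--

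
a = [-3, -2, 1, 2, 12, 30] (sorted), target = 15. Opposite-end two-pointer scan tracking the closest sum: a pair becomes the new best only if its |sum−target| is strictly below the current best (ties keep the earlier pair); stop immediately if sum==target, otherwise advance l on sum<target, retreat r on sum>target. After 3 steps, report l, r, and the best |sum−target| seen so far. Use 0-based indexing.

[0,5] -3+30=27 d=12 * → r--
[0,4] -3+12=9 d=6 * → l++
[1,4] -2+12=10 d=5 * → l++

l=2, r=4, best |Δ|=5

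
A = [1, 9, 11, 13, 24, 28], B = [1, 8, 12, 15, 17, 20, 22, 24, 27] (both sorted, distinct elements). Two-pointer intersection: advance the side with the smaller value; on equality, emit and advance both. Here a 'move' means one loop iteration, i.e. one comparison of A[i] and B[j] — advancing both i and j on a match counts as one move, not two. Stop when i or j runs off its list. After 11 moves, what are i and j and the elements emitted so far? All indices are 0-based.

i=0 j=0: 1==1 emit, i++,j++
i=1 j=1: 9>8, j++
i=1 j=2: 9<12, i++
i=2 j=2: 11<12, i++
i=3 j=2: 13>12, j++
i=3 j=3: 13<15, i++
i=4 j=3: 24>15, j++
i=4 j=4: 24>17, j++
i=4 j=5: 24>20, j++
i=4 j=6: 24>22, j++
i=4 j=7: 24==24 emit, i++,j++

i=5, j=8, emitted=[1, 24]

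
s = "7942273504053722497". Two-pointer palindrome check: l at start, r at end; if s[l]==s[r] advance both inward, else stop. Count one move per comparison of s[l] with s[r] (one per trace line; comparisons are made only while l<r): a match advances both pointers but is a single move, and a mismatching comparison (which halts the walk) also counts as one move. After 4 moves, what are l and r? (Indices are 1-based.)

l=5, r=15

[1,19] '7'=='7' → l++,r--
[2,18] '9'=='9' → l++,r--
[3,17] '4'=='4' → l++,r--
[4,16] '2'=='2' → l++,r--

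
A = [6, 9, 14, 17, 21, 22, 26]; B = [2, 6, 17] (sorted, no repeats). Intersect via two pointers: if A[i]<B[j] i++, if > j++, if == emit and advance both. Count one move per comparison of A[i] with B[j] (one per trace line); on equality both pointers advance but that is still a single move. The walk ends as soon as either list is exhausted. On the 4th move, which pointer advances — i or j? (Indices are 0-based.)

i

i=0 j=0: 6>2, j++
i=0 j=1: 6==6 emit, i++,j++
i=1 j=2: 9<17, i++
i=2 j=2: 14<17, i++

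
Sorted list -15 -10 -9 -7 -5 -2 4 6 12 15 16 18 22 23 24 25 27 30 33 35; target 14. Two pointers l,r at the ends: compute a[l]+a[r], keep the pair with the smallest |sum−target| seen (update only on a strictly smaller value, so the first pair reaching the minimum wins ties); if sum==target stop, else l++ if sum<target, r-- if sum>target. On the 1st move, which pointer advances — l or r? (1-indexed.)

l=1 r=20: -15+35=20 d=6 *, r--

r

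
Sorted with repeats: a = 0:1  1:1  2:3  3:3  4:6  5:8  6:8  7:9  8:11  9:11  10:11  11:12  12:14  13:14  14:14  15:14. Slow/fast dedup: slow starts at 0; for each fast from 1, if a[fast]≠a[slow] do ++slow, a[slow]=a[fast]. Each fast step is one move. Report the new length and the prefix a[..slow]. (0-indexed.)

length 8; prefix = [1, 3, 6, 8, 9, 11, 12, 14]

(s=0,f=1) a[fast]=1=a[slow] dup → fast++
(s=0,f=2) a[fast]=3≠a[slow]=1 write a[1]=3 → slow++,fast++
(s=1,f=3) a[fast]=3=a[slow] dup → fast++
(s=1,f=4) a[fast]=6≠a[slow]=3 write a[2]=6 → slow++,fast++
(s=2,f=5) a[fast]=8≠a[slow]=6 write a[3]=8 → slow++,fast++
(s=3,f=6) a[fast]=8=a[slow] dup → fast++
(s=3,f=7) a[fast]=9≠a[slow]=8 write a[4]=9 → slow++,fast++
(s=4,f=8) a[fast]=11≠a[slow]=9 write a[5]=11 → slow++,fast++
(s=5,f=9) a[fast]=11=a[slow] dup → fast++
(s=5,f=10) a[fast]=11=a[slow] dup → fast++
(s=5,f=11) a[fast]=12≠a[slow]=11 write a[6]=12 → slow++,fast++
(s=6,f=12) a[fast]=14≠a[slow]=12 write a[7]=14 → slow++,fast++
(s=7,f=13) a[fast]=14=a[slow] dup → fast++
(s=7,f=14) a[fast]=14=a[slow] dup → fast++
(s=7,f=15) a[fast]=14=a[slow] dup → fast++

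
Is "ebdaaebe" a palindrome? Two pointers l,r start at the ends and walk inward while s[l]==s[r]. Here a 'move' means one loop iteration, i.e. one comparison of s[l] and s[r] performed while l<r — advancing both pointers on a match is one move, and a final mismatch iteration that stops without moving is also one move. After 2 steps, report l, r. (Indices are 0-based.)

l=2, r=5

[0,7] 'e'=='e' → l++,r--
[1,6] 'b'=='b' → l++,r--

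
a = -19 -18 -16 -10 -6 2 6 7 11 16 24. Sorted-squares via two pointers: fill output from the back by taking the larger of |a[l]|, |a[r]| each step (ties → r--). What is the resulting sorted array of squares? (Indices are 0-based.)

l=0 r=10: |-19|<=|24| out[10]=576, r--
l=0 r=9: |-19|>|16| out[9]=361, l++
l=1 r=9: |-18|>|16| out[8]=324, l++
l=2 r=9: |-16|<=|16| out[7]=256, r--
l=2 r=8: |-16|>|11| out[6]=256, l++
l=3 r=8: |-10|<=|11| out[5]=121, r--
l=3 r=7: |-10|>|7| out[4]=100, l++
l=4 r=7: |-6|<=|7| out[3]=49, r--
l=4 r=6: |-6|<=|6| out[2]=36, r--
l=4 r=5: |-6|>|2| out[1]=36, l++
l=5 r=5: |2|<=|2| out[0]=4, r--

[4, 36, 36, 49, 100, 121, 256, 256, 324, 361, 576]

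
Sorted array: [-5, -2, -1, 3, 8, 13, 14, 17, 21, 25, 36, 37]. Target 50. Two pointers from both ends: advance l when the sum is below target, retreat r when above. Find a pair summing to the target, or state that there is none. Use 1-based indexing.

l=1 r=12: -5+37=32 <50, l++
l=2 r=12: -2+37=35 <50, l++
l=3 r=12: -1+37=36 <50, l++
l=4 r=12: 3+37=40 <50, l++
l=5 r=12: 8+37=45 <50, l++
l=6 r=12: 13+37=50, found

(13, 37)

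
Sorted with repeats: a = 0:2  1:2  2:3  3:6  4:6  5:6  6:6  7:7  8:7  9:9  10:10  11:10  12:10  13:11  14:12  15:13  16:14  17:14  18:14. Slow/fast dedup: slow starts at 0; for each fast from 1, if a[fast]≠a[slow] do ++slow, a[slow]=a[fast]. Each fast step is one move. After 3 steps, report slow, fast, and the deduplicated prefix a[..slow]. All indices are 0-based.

slow=0 fast=1: a[fast]=2=a[slow] dup, fast++
slow=0 fast=2: a[fast]=3≠a[slow]=2 write a[1]=3, slow++,fast++
slow=1 fast=3: a[fast]=6≠a[slow]=3 write a[2]=6, slow++,fast++

slow=2, fast=4, prefix=[2, 3, 6]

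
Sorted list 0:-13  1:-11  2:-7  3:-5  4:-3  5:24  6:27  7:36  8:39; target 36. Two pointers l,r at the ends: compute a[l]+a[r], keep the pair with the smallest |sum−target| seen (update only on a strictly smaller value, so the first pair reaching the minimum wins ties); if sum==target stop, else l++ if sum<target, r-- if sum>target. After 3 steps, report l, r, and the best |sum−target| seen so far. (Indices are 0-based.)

[0,8] -13+39=26 d=10 * → l++
[1,8] -11+39=28 d=8 * → l++
[2,8] -7+39=32 d=4 * → l++

l=3, r=8, best |Δ|=4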